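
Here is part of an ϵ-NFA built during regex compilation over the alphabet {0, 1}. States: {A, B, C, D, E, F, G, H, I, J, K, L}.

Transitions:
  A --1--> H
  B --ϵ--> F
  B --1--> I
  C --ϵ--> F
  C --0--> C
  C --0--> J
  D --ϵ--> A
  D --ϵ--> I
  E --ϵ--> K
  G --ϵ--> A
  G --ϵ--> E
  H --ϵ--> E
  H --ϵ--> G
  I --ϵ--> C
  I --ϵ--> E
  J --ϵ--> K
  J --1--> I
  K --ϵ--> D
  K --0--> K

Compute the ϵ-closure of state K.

{A, C, D, E, F, I, K}

Start with {K}.
From K via ϵ: add D.
From D via ϵ: add A, I.
From I via ϵ: add C, E.
From C via ϵ: add F.
No new states can be added; the closed set is {A, C, D, E, F, I, K}.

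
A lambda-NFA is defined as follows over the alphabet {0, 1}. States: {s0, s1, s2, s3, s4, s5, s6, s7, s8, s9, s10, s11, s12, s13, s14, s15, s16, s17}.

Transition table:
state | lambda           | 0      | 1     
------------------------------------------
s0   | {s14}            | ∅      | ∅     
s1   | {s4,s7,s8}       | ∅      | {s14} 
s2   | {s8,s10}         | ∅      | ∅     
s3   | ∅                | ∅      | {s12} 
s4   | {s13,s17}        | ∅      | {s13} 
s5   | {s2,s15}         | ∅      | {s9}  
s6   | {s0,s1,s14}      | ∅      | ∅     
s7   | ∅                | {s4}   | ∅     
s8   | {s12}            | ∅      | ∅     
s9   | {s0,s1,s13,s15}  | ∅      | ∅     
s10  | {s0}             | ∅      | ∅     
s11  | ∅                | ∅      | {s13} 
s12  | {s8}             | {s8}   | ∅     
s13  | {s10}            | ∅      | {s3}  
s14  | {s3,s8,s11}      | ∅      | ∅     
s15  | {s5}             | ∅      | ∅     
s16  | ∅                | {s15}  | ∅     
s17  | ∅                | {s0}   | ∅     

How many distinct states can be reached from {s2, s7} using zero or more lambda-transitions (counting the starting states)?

Start with {s2, s7}.
From s2 via lambda: add s8, s10.
From s8 via lambda: add s12.
From s10 via lambda: add s0.
From s0 via lambda: add s14.
From s14 via lambda: add s3, s11.
lambda-closure = {s0, s2, s3, s7, s8, s10, s11, s12, s14}, which has 9 states.

9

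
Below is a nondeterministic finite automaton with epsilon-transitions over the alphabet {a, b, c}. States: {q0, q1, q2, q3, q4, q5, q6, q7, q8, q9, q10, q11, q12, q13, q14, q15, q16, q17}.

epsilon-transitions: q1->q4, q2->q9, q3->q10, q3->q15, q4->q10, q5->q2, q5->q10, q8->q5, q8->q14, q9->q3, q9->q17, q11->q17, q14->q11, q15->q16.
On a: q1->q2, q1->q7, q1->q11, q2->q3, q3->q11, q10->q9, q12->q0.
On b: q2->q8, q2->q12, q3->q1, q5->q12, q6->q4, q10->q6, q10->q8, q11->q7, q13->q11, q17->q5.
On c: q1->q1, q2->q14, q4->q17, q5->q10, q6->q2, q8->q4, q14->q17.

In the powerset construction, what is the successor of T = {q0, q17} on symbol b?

q17 on b → {q5}.
No b-transition from q0.
Union after reading b: {q5}.
Now take the epsilon-closure:
From q5 via epsilon: add q2, q10.
From q2 via epsilon: add q9.
From q9 via epsilon: add q3, q17.
From q3 via epsilon: add q15.
From q15 via epsilon: add q16.
No new states can be added; the closed set is {q2, q3, q5, q9, q10, q15, q16, q17}.

{q2, q3, q5, q9, q10, q15, q16, q17}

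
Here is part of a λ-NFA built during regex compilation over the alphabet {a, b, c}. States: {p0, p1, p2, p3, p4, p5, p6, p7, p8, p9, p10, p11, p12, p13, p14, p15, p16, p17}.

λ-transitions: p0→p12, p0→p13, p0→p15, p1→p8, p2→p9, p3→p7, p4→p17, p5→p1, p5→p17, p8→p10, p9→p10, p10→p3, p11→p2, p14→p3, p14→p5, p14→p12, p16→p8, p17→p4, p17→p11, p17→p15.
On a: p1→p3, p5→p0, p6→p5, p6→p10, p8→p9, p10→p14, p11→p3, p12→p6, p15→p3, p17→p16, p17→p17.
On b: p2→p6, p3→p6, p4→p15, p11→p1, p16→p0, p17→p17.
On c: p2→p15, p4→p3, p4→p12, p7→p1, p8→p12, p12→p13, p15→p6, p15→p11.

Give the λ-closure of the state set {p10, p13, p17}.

{p2, p3, p4, p7, p9, p10, p11, p13, p15, p17}

Start with {p10, p13, p17}.
From p10 via λ: add p3.
From p17 via λ: add p4, p11, p15.
From p3 via λ: add p7.
From p11 via λ: add p2.
From p2 via λ: add p9.
No new states can be added; the closed set is {p2, p3, p4, p7, p9, p10, p11, p13, p15, p17}.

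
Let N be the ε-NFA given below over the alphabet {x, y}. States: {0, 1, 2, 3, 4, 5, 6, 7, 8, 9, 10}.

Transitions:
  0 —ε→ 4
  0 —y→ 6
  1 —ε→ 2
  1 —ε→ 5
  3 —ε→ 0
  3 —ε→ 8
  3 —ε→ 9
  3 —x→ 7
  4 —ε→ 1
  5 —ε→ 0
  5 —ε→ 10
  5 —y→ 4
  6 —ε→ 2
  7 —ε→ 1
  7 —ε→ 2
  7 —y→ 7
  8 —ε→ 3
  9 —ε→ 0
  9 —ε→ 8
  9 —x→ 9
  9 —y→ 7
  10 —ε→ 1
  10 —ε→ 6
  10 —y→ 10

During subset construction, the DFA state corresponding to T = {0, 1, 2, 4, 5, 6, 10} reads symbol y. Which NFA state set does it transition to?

0 on y → {6}.
5 on y → {4}.
10 on y → {10}.
No y-transition from 1, 2, 4, 6.
Union after reading y: {4, 6, 10}.
Now take the ε-closure:
From 4 via ε: add 1.
From 6 via ε: add 2.
From 1 via ε: add 5.
From 5 via ε: add 0.
No new states can be added; the closed set is {0, 1, 2, 4, 5, 6, 10}.

{0, 1, 2, 4, 5, 6, 10}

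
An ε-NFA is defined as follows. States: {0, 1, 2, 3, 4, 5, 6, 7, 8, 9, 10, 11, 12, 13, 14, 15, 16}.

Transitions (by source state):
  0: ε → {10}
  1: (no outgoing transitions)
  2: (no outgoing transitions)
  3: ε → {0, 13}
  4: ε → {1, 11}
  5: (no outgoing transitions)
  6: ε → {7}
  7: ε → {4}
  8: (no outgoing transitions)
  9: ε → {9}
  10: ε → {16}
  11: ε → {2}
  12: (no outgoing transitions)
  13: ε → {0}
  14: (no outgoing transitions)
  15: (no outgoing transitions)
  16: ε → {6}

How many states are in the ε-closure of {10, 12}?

9

Start with {10, 12}.
From 10 via ε: add 16.
From 16 via ε: add 6.
From 6 via ε: add 7.
From 7 via ε: add 4.
From 4 via ε: add 1, 11.
From 11 via ε: add 2.
ε-closure = {1, 2, 4, 6, 7, 10, 11, 12, 16}, which has 9 states.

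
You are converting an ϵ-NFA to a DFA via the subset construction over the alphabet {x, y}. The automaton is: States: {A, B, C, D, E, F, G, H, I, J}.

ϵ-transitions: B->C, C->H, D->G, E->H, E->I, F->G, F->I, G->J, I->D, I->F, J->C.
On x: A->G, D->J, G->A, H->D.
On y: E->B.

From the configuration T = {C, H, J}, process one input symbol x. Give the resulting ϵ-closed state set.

H on x → {D}.
No x-transition from C, J.
Union after reading x: {D}.
Now take the ϵ-closure:
From D via ϵ: add G.
From G via ϵ: add J.
From J via ϵ: add C.
From C via ϵ: add H.
No new states can be added; the closed set is {C, D, G, H, J}.

{C, D, G, H, J}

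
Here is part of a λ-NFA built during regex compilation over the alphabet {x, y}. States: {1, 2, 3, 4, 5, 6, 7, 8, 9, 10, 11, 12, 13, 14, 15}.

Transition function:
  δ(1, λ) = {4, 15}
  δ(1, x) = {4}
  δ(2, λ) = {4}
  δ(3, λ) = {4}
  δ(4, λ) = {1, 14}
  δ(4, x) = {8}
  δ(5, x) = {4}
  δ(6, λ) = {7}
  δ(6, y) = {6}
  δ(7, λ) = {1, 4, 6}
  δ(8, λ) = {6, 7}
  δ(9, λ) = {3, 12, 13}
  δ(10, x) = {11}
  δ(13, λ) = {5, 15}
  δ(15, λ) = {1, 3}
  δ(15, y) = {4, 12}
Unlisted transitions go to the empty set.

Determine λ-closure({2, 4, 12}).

{1, 2, 3, 4, 12, 14, 15}

Start with {2, 4, 12}.
From 4 via λ: add 1, 14.
From 1 via λ: add 15.
From 15 via λ: add 3.
No new states can be added; the closed set is {1, 2, 3, 4, 12, 14, 15}.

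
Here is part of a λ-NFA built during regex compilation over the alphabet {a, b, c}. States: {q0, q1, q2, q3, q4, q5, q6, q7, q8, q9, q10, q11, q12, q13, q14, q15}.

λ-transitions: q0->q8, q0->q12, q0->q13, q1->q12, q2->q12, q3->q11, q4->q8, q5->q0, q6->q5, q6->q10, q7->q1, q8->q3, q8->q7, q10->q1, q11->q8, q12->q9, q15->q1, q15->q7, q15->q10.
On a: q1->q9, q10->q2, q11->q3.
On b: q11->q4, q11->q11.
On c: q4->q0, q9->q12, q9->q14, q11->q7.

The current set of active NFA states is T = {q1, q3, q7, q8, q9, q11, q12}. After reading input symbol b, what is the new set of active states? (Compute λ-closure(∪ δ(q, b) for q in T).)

{q1, q3, q4, q7, q8, q9, q11, q12}

q11 on b → {q4, q11}.
No b-transition from q1, q3, q7, q8, q9, q12.
Union after reading b: {q4, q11}.
Now take the λ-closure:
From q4 via λ: add q8.
From q8 via λ: add q3, q7.
From q7 via λ: add q1.
From q1 via λ: add q12.
From q12 via λ: add q9.
No new states can be added; the closed set is {q1, q3, q4, q7, q8, q9, q11, q12}.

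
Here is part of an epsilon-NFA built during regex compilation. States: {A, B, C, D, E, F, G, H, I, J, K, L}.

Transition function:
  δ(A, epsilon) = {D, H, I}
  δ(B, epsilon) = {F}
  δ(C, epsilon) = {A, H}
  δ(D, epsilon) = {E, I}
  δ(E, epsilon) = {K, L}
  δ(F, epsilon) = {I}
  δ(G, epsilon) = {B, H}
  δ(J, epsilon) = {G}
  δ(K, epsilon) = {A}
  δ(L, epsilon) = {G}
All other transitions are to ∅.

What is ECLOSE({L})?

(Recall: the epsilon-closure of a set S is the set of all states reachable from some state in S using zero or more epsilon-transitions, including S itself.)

Start with {L}.
From L via epsilon: add G.
From G via epsilon: add B, H.
From B via epsilon: add F.
From F via epsilon: add I.
No new states can be added; the closed set is {B, F, G, H, I, L}.

{B, F, G, H, I, L}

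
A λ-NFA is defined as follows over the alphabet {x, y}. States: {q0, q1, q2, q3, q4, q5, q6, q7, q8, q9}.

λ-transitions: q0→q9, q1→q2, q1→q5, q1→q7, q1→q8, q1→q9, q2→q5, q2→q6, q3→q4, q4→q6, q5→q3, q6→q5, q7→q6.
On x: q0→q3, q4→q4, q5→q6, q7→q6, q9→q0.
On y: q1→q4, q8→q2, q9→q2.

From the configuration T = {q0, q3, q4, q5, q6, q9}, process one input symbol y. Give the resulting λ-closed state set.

q9 on y → {q2}.
No y-transition from q0, q3, q4, q5, q6.
Union after reading y: {q2}.
Now take the λ-closure:
From q2 via λ: add q5, q6.
From q5 via λ: add q3.
From q3 via λ: add q4.
No new states can be added; the closed set is {q2, q3, q4, q5, q6}.

{q2, q3, q4, q5, q6}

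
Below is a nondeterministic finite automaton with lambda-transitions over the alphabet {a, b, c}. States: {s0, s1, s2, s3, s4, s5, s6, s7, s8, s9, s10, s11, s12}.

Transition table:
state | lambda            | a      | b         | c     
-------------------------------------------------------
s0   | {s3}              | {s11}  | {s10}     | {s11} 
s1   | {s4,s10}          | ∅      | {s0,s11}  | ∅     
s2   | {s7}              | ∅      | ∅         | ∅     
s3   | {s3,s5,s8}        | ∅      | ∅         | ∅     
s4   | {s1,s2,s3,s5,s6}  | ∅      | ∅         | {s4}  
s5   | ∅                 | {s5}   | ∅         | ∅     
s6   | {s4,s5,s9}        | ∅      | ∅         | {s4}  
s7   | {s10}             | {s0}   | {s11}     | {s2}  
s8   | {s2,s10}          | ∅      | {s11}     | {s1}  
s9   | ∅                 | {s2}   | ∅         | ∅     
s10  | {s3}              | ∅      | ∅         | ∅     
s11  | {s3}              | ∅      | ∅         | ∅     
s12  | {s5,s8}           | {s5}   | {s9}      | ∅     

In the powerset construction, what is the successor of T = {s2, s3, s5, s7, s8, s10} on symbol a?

{s0, s2, s3, s5, s7, s8, s10}

s5 on a → {s5}.
s7 on a → {s0}.
No a-transition from s2, s3, s8, s10.
Union after reading a: {s0, s5}.
Now take the lambda-closure:
From s0 via lambda: add s3.
From s3 via lambda: add s8.
From s8 via lambda: add s2, s10.
From s2 via lambda: add s7.
No new states can be added; the closed set is {s0, s2, s3, s5, s7, s8, s10}.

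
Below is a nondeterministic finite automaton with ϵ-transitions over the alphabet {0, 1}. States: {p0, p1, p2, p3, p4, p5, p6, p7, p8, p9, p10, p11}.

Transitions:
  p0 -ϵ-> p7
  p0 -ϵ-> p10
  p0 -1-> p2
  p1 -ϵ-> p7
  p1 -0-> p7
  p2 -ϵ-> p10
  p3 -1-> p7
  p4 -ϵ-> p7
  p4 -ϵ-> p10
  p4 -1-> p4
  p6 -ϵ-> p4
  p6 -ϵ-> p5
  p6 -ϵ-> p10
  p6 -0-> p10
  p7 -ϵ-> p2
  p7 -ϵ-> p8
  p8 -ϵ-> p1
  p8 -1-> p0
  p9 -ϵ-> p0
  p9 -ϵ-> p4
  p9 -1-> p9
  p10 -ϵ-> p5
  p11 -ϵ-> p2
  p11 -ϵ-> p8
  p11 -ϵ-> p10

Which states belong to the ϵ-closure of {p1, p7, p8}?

{p1, p2, p5, p7, p8, p10}

Start with {p1, p7, p8}.
From p7 via ϵ: add p2.
From p2 via ϵ: add p10.
From p10 via ϵ: add p5.
No new states can be added; the closed set is {p1, p2, p5, p7, p8, p10}.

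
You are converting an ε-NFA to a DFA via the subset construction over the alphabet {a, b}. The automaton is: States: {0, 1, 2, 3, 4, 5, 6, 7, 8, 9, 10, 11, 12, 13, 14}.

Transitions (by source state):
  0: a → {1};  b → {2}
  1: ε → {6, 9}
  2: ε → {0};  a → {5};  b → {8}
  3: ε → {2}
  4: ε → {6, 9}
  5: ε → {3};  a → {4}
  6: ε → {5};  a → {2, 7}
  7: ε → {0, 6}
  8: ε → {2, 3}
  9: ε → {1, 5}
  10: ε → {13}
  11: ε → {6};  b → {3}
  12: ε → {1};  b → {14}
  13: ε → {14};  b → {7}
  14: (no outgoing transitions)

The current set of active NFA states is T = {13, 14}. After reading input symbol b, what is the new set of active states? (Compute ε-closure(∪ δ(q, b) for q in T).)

{0, 2, 3, 5, 6, 7}

13 on b → {7}.
No b-transition from 14.
Union after reading b: {7}.
Now take the ε-closure:
From 7 via ε: add 0, 6.
From 6 via ε: add 5.
From 5 via ε: add 3.
From 3 via ε: add 2.
No new states can be added; the closed set is {0, 2, 3, 5, 6, 7}.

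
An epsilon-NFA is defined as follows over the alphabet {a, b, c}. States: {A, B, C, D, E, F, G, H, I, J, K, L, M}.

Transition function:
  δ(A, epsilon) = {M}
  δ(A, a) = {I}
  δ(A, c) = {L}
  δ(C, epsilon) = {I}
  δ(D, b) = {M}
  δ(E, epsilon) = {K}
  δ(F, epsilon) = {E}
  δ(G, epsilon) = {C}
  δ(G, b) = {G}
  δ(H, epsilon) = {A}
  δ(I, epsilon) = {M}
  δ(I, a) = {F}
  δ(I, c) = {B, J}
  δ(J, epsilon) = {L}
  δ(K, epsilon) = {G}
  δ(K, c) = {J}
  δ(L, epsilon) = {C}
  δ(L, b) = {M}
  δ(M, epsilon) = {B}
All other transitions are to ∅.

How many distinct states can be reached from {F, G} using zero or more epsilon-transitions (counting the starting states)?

8

Start with {F, G}.
From F via epsilon: add E.
From G via epsilon: add C.
From C via epsilon: add I.
From E via epsilon: add K.
From I via epsilon: add M.
From M via epsilon: add B.
epsilon-closure = {B, C, E, F, G, I, K, M}, which has 8 states.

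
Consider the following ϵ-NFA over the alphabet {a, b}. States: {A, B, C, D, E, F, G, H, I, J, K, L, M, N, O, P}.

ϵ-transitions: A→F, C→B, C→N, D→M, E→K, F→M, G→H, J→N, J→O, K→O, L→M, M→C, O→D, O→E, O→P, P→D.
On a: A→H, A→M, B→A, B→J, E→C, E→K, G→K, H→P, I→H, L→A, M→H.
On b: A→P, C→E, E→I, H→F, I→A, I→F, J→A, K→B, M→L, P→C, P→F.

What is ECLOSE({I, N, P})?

Start with {I, N, P}.
From P via ϵ: add D.
From D via ϵ: add M.
From M via ϵ: add C.
From C via ϵ: add B.
No new states can be added; the closed set is {B, C, D, I, M, N, P}.

{B, C, D, I, M, N, P}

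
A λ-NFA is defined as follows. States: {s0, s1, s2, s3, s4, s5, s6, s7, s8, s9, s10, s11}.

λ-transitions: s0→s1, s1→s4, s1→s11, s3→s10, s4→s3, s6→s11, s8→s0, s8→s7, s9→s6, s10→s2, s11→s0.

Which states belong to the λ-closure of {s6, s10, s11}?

Start with {s6, s10, s11}.
From s10 via λ: add s2.
From s11 via λ: add s0.
From s0 via λ: add s1.
From s1 via λ: add s4.
From s4 via λ: add s3.
No new states can be added; the closed set is {s0, s1, s2, s3, s4, s6, s10, s11}.

{s0, s1, s2, s3, s4, s6, s10, s11}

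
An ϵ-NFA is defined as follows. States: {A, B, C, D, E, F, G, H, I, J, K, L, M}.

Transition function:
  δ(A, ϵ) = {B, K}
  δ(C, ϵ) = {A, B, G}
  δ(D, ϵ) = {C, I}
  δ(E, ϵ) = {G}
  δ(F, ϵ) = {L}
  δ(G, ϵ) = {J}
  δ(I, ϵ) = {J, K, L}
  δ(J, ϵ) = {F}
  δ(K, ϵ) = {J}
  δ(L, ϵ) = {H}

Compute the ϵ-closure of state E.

Start with {E}.
From E via ϵ: add G.
From G via ϵ: add J.
From J via ϵ: add F.
From F via ϵ: add L.
From L via ϵ: add H.
No new states can be added; the closed set is {E, F, G, H, J, L}.

{E, F, G, H, J, L}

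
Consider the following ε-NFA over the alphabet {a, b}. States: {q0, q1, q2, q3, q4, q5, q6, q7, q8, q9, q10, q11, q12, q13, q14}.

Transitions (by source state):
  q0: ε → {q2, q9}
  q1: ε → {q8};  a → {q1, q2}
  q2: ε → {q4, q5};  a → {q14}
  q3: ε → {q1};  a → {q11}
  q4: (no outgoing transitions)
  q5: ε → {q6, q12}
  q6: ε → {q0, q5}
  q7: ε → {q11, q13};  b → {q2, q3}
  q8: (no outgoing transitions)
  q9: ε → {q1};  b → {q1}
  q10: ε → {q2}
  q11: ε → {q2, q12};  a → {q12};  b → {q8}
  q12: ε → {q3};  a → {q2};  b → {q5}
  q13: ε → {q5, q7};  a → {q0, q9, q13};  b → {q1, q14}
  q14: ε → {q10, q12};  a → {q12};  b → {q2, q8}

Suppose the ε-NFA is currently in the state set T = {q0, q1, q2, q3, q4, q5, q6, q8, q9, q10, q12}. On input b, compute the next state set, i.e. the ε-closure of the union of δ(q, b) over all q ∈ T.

q9 on b → {q1}.
q12 on b → {q5}.
No b-transition from q0, q1, q2, q3, q4, q5, q6, q8, q10.
Union after reading b: {q1, q5}.
Now take the ε-closure:
From q1 via ε: add q8.
From q5 via ε: add q6, q12.
From q6 via ε: add q0.
From q12 via ε: add q3.
From q0 via ε: add q2, q9.
From q2 via ε: add q4.
No new states can be added; the closed set is {q0, q1, q2, q3, q4, q5, q6, q8, q9, q12}.

{q0, q1, q2, q3, q4, q5, q6, q8, q9, q12}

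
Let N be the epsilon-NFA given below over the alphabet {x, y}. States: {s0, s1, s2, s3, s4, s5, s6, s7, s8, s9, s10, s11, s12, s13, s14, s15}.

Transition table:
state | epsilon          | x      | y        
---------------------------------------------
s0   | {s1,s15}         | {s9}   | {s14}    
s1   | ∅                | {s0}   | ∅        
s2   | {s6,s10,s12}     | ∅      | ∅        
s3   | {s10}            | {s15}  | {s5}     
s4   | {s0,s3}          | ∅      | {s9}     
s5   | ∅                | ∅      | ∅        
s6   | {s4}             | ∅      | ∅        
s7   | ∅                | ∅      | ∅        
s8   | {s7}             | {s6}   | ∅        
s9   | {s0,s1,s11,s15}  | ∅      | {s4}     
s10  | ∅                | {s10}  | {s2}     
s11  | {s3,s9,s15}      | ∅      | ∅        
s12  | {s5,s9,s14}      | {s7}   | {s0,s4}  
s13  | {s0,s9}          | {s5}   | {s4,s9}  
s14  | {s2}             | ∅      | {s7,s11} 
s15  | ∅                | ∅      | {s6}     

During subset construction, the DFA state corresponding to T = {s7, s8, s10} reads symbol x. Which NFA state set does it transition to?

{s0, s1, s3, s4, s6, s10, s15}

s8 on x → {s6}.
s10 on x → {s10}.
No x-transition from s7.
Union after reading x: {s6, s10}.
Now take the epsilon-closure:
From s6 via epsilon: add s4.
From s4 via epsilon: add s0, s3.
From s0 via epsilon: add s1, s15.
No new states can be added; the closed set is {s0, s1, s3, s4, s6, s10, s15}.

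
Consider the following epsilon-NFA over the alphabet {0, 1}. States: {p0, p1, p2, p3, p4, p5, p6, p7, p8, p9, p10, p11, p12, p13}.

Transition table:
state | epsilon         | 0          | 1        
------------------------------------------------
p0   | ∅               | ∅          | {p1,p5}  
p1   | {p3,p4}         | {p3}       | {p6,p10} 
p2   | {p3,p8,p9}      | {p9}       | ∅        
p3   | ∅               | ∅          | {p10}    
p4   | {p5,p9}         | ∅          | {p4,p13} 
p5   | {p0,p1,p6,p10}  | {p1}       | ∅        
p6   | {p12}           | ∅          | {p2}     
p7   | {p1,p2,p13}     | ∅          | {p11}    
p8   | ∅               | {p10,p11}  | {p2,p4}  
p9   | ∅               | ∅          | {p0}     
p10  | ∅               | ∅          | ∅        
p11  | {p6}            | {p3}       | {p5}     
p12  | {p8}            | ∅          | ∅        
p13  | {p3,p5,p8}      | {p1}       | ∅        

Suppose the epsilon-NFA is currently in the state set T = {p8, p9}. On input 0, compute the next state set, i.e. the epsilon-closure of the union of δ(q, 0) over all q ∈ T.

{p6, p8, p10, p11, p12}

p8 on 0 → {p10, p11}.
No 0-transition from p9.
Union after reading 0: {p10, p11}.
Now take the epsilon-closure:
From p11 via epsilon: add p6.
From p6 via epsilon: add p12.
From p12 via epsilon: add p8.
No new states can be added; the closed set is {p6, p8, p10, p11, p12}.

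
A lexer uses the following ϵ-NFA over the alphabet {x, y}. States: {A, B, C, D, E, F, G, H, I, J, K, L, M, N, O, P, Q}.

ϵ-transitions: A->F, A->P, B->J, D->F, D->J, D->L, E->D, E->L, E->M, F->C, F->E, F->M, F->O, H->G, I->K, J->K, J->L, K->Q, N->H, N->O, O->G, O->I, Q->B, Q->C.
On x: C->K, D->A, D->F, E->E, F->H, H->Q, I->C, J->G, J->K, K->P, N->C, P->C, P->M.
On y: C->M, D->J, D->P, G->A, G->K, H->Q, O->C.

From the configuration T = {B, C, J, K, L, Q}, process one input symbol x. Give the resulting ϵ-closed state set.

{B, C, G, J, K, L, P, Q}

C on x → {K}.
J on x → {G, K}.
K on x → {P}.
No x-transition from B, L, Q.
Union after reading x: {G, K, P}.
Now take the ϵ-closure:
From K via ϵ: add Q.
From Q via ϵ: add B, C.
From B via ϵ: add J.
From J via ϵ: add L.
No new states can be added; the closed set is {B, C, G, J, K, L, P, Q}.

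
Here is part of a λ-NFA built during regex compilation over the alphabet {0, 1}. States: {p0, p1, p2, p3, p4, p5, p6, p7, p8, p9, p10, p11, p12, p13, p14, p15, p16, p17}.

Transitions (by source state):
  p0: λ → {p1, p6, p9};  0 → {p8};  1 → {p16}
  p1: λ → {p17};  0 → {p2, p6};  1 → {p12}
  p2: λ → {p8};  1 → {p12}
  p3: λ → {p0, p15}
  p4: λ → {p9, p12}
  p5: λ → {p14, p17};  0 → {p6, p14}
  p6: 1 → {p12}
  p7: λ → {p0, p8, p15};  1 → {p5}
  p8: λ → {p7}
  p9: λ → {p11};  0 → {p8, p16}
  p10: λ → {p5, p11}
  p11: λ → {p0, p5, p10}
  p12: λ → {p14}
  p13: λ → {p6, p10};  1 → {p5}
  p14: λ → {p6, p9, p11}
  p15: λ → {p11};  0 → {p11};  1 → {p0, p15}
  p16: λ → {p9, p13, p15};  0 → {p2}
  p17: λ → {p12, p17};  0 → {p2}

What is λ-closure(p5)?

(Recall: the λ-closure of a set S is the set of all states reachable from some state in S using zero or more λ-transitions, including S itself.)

Start with {p5}.
From p5 via λ: add p14, p17.
From p14 via λ: add p6, p9, p11.
From p17 via λ: add p12.
From p11 via λ: add p0, p10.
From p0 via λ: add p1.
No new states can be added; the closed set is {p0, p1, p5, p6, p9, p10, p11, p12, p14, p17}.

{p0, p1, p5, p6, p9, p10, p11, p12, p14, p17}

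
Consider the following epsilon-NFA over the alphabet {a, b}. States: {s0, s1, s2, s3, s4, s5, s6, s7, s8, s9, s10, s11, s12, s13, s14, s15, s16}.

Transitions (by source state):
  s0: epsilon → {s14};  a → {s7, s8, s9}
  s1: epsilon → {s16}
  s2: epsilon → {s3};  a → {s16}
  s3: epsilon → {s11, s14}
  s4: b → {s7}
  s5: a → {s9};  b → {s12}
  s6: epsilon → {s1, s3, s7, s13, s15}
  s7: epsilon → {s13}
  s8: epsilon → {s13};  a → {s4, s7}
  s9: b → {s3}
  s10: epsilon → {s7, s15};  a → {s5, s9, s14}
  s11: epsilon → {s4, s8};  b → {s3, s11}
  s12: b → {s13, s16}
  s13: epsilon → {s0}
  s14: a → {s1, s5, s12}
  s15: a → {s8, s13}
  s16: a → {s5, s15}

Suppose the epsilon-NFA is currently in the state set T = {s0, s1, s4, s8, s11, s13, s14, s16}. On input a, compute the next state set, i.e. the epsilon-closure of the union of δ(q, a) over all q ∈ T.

{s0, s1, s4, s5, s7, s8, s9, s12, s13, s14, s15, s16}

s0 on a → {s7, s8, s9}.
s8 on a → {s4, s7}.
s14 on a → {s1, s5, s12}.
s16 on a → {s5, s15}.
No a-transition from s1, s4, s11, s13.
Union after reading a: {s1, s4, s5, s7, s8, s9, s12, s15}.
Now take the epsilon-closure:
From s1 via epsilon: add s16.
From s7 via epsilon: add s13.
From s13 via epsilon: add s0.
From s0 via epsilon: add s14.
No new states can be added; the closed set is {s0, s1, s4, s5, s7, s8, s9, s12, s13, s14, s15, s16}.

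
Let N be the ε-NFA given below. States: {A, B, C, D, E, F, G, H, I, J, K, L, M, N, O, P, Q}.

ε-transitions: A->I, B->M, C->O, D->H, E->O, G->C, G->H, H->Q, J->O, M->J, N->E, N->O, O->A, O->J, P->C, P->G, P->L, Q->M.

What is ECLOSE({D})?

{A, D, H, I, J, M, O, Q}

Start with {D}.
From D via ε: add H.
From H via ε: add Q.
From Q via ε: add M.
From M via ε: add J.
From J via ε: add O.
From O via ε: add A.
From A via ε: add I.
No new states can be added; the closed set is {A, D, H, I, J, M, O, Q}.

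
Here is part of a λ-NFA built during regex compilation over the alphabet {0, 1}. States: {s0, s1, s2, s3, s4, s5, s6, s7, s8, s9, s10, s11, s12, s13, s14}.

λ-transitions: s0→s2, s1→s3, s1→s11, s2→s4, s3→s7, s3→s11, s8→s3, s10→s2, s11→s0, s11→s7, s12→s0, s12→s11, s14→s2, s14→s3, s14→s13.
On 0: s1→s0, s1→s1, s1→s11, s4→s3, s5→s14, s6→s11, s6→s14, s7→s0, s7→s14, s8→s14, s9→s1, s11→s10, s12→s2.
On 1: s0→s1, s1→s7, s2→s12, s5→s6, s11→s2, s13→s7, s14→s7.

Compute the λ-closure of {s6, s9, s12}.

{s0, s2, s4, s6, s7, s9, s11, s12}

Start with {s6, s9, s12}.
From s12 via λ: add s0, s11.
From s0 via λ: add s2.
From s11 via λ: add s7.
From s2 via λ: add s4.
No new states can be added; the closed set is {s0, s2, s4, s6, s7, s9, s11, s12}.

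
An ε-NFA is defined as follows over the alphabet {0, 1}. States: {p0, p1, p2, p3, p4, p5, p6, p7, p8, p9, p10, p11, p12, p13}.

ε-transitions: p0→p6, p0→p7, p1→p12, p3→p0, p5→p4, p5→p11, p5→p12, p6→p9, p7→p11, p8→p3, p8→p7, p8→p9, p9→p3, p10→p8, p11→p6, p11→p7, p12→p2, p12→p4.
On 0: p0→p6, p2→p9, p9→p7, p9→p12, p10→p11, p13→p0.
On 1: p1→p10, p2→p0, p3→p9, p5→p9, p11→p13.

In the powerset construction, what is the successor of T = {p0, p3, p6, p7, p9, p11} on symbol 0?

{p0, p2, p3, p4, p6, p7, p9, p11, p12}

p0 on 0 → {p6}.
p9 on 0 → {p7, p12}.
No 0-transition from p3, p6, p7, p11.
Union after reading 0: {p6, p7, p12}.
Now take the ε-closure:
From p6 via ε: add p9.
From p7 via ε: add p11.
From p12 via ε: add p2, p4.
From p9 via ε: add p3.
From p3 via ε: add p0.
No new states can be added; the closed set is {p0, p2, p3, p4, p6, p7, p9, p11, p12}.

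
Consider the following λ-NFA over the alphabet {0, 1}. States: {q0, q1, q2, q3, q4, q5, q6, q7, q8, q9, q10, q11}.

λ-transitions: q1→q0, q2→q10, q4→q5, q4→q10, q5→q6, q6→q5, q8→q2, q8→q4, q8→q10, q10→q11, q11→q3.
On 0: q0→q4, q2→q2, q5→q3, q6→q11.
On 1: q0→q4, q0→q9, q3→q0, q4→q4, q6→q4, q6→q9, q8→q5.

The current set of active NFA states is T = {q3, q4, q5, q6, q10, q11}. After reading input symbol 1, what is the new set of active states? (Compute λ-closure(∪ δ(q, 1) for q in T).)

{q0, q3, q4, q5, q6, q9, q10, q11}

q3 on 1 → {q0}.
q4 on 1 → {q4}.
q6 on 1 → {q4, q9}.
No 1-transition from q5, q10, q11.
Union after reading 1: {q0, q4, q9}.
Now take the λ-closure:
From q4 via λ: add q5, q10.
From q5 via λ: add q6.
From q10 via λ: add q11.
From q11 via λ: add q3.
No new states can be added; the closed set is {q0, q3, q4, q5, q6, q9, q10, q11}.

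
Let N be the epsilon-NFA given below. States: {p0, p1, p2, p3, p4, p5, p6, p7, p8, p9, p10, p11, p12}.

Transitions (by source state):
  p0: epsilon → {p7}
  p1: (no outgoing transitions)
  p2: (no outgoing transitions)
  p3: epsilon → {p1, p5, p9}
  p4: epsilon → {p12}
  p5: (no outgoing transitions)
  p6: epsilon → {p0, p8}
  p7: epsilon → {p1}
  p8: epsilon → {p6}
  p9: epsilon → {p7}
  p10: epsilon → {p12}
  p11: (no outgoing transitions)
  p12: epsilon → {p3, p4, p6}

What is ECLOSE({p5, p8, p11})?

{p0, p1, p5, p6, p7, p8, p11}

Start with {p5, p8, p11}.
From p8 via epsilon: add p6.
From p6 via epsilon: add p0.
From p0 via epsilon: add p7.
From p7 via epsilon: add p1.
No new states can be added; the closed set is {p0, p1, p5, p6, p7, p8, p11}.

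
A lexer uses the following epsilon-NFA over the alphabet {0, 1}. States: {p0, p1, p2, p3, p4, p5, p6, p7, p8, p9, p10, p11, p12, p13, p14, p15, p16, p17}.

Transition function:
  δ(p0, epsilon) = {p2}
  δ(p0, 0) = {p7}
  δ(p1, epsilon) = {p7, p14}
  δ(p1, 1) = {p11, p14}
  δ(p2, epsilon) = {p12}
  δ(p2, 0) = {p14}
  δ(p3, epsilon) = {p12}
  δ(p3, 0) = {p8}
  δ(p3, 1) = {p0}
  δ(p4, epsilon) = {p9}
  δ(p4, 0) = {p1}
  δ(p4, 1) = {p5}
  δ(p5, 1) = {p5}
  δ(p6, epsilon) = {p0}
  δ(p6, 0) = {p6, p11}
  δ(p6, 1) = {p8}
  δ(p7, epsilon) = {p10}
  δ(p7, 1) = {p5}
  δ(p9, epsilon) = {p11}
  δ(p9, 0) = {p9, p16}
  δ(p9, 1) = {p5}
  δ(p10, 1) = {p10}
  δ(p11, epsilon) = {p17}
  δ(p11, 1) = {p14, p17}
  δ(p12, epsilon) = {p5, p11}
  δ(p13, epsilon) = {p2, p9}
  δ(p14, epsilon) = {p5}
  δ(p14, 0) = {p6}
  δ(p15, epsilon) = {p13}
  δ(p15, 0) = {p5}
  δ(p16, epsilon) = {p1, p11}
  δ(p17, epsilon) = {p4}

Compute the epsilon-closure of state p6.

{p0, p2, p4, p5, p6, p9, p11, p12, p17}

Start with {p6}.
From p6 via epsilon: add p0.
From p0 via epsilon: add p2.
From p2 via epsilon: add p12.
From p12 via epsilon: add p5, p11.
From p11 via epsilon: add p17.
From p17 via epsilon: add p4.
From p4 via epsilon: add p9.
No new states can be added; the closed set is {p0, p2, p4, p5, p6, p9, p11, p12, p17}.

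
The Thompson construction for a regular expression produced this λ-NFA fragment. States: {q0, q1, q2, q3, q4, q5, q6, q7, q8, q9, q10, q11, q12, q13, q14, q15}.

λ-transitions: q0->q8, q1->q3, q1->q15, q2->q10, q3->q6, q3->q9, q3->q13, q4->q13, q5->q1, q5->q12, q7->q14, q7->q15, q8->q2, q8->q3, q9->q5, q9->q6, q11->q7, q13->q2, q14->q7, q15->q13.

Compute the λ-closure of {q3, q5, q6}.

{q1, q2, q3, q5, q6, q9, q10, q12, q13, q15}

Start with {q3, q5, q6}.
From q3 via λ: add q9, q13.
From q5 via λ: add q1, q12.
From q1 via λ: add q15.
From q13 via λ: add q2.
From q2 via λ: add q10.
No new states can be added; the closed set is {q1, q2, q3, q5, q6, q9, q10, q12, q13, q15}.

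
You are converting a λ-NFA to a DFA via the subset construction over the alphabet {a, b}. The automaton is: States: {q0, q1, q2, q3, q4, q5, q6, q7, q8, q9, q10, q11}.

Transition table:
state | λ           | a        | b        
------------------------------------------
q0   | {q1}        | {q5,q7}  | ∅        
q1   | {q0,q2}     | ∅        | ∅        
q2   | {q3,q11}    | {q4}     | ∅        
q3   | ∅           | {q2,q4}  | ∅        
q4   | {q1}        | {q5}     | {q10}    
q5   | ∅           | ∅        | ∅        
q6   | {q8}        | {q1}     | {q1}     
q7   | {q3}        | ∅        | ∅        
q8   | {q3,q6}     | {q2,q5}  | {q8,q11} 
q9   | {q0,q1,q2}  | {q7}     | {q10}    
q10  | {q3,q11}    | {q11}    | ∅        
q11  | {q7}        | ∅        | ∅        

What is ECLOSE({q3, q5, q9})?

Start with {q3, q5, q9}.
From q9 via λ: add q0, q1, q2.
From q2 via λ: add q11.
From q11 via λ: add q7.
No new states can be added; the closed set is {q0, q1, q2, q3, q5, q7, q9, q11}.

{q0, q1, q2, q3, q5, q7, q9, q11}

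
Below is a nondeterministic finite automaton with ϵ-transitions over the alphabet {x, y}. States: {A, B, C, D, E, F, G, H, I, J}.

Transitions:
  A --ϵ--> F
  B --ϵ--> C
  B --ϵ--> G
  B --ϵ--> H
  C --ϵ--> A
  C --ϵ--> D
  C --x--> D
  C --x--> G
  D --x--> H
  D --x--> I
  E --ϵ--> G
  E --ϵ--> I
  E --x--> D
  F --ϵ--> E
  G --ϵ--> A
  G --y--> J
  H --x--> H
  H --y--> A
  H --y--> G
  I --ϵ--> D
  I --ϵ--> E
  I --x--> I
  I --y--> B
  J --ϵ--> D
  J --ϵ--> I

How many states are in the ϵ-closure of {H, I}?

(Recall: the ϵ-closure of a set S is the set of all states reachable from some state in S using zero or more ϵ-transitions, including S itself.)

7

Start with {H, I}.
From I via ϵ: add D, E.
From E via ϵ: add G.
From G via ϵ: add A.
From A via ϵ: add F.
ϵ-closure = {A, D, E, F, G, H, I}, which has 7 states.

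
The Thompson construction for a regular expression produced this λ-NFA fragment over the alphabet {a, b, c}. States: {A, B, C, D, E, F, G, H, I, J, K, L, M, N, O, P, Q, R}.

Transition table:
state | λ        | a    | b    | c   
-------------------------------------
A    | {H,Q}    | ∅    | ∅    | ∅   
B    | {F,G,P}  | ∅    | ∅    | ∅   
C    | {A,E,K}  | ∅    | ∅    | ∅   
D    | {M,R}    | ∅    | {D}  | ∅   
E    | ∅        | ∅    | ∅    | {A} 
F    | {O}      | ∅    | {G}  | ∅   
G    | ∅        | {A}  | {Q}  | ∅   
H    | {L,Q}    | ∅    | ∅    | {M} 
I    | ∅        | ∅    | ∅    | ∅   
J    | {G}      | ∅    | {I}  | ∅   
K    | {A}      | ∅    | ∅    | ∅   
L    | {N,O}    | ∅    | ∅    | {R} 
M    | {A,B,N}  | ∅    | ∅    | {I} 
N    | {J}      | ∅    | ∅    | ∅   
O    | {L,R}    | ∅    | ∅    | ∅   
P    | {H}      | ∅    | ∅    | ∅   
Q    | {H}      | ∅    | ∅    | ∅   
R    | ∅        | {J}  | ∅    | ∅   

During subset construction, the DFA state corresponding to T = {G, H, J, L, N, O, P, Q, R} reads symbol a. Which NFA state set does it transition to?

G on a → {A}.
R on a → {J}.
No a-transition from H, J, L, N, O, P, Q.
Union after reading a: {A, J}.
Now take the λ-closure:
From A via λ: add H, Q.
From J via λ: add G.
From H via λ: add L.
From L via λ: add N, O.
From O via λ: add R.
No new states can be added; the closed set is {A, G, H, J, L, N, O, Q, R}.

{A, G, H, J, L, N, O, Q, R}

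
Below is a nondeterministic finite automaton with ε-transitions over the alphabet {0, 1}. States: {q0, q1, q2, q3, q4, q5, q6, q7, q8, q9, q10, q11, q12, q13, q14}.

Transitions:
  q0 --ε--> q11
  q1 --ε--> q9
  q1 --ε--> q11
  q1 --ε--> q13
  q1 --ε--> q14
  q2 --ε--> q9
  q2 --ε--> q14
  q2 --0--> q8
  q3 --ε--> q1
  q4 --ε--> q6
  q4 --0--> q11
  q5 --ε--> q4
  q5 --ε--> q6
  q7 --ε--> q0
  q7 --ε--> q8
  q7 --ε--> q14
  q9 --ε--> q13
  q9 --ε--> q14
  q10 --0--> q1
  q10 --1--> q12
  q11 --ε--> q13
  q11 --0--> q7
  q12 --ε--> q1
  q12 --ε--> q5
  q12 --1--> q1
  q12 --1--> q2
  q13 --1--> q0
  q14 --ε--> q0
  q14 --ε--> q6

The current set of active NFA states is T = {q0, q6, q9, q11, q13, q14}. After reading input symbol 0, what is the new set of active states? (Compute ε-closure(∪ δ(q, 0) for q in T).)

{q0, q6, q7, q8, q11, q13, q14}

q11 on 0 → {q7}.
No 0-transition from q0, q6, q9, q13, q14.
Union after reading 0: {q7}.
Now take the ε-closure:
From q7 via ε: add q0, q8, q14.
From q0 via ε: add q11.
From q14 via ε: add q6.
From q11 via ε: add q13.
No new states can be added; the closed set is {q0, q6, q7, q8, q11, q13, q14}.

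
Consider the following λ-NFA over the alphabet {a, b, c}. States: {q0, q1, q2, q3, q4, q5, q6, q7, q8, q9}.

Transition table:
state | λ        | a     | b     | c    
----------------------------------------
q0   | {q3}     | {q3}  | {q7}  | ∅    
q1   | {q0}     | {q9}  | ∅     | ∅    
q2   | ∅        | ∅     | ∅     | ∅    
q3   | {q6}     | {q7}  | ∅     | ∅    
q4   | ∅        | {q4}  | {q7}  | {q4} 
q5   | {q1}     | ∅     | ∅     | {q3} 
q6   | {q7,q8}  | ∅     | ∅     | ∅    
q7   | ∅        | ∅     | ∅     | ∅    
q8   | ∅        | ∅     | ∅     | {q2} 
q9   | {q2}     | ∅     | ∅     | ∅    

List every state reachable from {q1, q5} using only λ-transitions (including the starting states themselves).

{q0, q1, q3, q5, q6, q7, q8}

Start with {q1, q5}.
From q1 via λ: add q0.
From q0 via λ: add q3.
From q3 via λ: add q6.
From q6 via λ: add q7, q8.
No new states can be added; the closed set is {q0, q1, q3, q5, q6, q7, q8}.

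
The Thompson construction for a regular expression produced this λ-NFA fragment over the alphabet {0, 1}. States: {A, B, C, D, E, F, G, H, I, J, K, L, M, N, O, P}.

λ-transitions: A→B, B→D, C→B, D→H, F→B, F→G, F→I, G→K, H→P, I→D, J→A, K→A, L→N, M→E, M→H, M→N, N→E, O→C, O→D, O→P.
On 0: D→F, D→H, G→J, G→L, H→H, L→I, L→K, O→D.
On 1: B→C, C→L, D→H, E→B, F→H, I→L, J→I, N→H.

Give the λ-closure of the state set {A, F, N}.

{A, B, D, E, F, G, H, I, K, N, P}

Start with {A, F, N}.
From A via λ: add B.
From F via λ: add G, I.
From N via λ: add E.
From B via λ: add D.
From G via λ: add K.
From D via λ: add H.
From H via λ: add P.
No new states can be added; the closed set is {A, B, D, E, F, G, H, I, K, N, P}.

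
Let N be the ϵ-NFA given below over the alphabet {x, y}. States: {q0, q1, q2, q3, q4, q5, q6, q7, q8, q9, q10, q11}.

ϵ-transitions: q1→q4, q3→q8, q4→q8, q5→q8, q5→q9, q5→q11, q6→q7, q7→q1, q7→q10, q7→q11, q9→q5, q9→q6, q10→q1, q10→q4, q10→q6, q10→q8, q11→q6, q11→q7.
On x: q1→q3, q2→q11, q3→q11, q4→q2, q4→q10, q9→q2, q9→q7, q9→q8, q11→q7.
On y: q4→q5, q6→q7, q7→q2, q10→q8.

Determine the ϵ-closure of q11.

{q1, q4, q6, q7, q8, q10, q11}

Start with {q11}.
From q11 via ϵ: add q6, q7.
From q7 via ϵ: add q1, q10.
From q1 via ϵ: add q4.
From q10 via ϵ: add q8.
No new states can be added; the closed set is {q1, q4, q6, q7, q8, q10, q11}.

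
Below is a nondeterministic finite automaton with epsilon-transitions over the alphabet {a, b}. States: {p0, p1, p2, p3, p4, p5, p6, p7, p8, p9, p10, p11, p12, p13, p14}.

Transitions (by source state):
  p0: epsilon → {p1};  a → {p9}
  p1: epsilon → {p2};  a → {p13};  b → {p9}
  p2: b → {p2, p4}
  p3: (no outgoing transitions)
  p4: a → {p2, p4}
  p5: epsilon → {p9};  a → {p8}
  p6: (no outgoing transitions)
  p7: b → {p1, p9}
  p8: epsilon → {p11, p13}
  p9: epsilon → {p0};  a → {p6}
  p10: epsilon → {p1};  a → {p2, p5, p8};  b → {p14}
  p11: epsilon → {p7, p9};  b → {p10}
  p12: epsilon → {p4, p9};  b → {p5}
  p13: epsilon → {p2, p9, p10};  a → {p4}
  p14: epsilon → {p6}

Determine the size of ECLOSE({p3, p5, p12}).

8

Start with {p3, p5, p12}.
From p5 via epsilon: add p9.
From p12 via epsilon: add p4.
From p9 via epsilon: add p0.
From p0 via epsilon: add p1.
From p1 via epsilon: add p2.
epsilon-closure = {p0, p1, p2, p3, p4, p5, p9, p12}, which has 8 states.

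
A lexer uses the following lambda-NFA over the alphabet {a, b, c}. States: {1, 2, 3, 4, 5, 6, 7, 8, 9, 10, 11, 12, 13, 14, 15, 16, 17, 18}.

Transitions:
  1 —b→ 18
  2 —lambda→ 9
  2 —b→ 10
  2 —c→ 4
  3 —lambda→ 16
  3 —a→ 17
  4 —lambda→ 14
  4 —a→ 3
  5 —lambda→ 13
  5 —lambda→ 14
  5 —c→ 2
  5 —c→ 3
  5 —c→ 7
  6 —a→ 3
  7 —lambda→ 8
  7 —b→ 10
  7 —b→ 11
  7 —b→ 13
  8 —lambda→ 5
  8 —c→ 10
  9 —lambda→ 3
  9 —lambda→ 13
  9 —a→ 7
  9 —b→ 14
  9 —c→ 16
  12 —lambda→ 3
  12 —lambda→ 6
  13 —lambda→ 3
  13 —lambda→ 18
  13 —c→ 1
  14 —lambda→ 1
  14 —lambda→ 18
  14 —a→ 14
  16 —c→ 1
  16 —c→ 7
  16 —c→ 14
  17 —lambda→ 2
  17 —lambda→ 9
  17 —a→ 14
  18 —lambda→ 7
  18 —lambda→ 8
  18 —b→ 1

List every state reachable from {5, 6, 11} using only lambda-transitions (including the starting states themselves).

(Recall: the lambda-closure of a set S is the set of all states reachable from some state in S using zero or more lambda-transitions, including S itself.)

{1, 3, 5, 6, 7, 8, 11, 13, 14, 16, 18}

Start with {5, 6, 11}.
From 5 via lambda: add 13, 14.
From 13 via lambda: add 3, 18.
From 14 via lambda: add 1.
From 3 via lambda: add 16.
From 18 via lambda: add 7, 8.
No new states can be added; the closed set is {1, 3, 5, 6, 7, 8, 11, 13, 14, 16, 18}.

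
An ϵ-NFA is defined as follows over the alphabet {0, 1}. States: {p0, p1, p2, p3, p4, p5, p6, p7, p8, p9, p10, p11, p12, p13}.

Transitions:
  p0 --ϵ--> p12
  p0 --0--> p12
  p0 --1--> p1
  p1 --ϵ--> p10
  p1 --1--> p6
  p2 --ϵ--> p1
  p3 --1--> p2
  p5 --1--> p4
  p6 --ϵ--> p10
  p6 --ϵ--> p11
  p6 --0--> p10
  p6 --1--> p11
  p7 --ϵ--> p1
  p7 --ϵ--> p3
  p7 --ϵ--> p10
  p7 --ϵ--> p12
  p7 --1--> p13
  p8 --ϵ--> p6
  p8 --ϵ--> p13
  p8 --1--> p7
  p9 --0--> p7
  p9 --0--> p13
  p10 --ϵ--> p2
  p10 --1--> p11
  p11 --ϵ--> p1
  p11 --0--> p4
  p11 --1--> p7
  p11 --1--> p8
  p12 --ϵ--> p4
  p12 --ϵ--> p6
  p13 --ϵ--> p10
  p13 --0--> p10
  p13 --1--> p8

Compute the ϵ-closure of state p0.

Start with {p0}.
From p0 via ϵ: add p12.
From p12 via ϵ: add p4, p6.
From p6 via ϵ: add p10, p11.
From p10 via ϵ: add p2.
From p11 via ϵ: add p1.
No new states can be added; the closed set is {p0, p1, p2, p4, p6, p10, p11, p12}.

{p0, p1, p2, p4, p6, p10, p11, p12}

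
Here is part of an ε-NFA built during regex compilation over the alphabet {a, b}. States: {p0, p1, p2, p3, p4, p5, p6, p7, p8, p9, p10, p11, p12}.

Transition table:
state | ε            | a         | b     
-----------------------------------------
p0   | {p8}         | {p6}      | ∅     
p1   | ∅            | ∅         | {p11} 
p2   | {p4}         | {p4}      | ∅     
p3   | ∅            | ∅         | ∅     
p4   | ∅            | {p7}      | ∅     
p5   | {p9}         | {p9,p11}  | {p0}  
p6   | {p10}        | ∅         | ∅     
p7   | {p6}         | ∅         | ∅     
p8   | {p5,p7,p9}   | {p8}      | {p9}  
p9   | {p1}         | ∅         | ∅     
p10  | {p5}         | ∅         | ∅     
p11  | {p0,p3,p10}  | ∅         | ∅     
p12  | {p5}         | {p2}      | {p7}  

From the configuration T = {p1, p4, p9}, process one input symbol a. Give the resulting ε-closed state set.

p4 on a → {p7}.
No a-transition from p1, p9.
Union after reading a: {p7}.
Now take the ε-closure:
From p7 via ε: add p6.
From p6 via ε: add p10.
From p10 via ε: add p5.
From p5 via ε: add p9.
From p9 via ε: add p1.
No new states can be added; the closed set is {p1, p5, p6, p7, p9, p10}.

{p1, p5, p6, p7, p9, p10}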